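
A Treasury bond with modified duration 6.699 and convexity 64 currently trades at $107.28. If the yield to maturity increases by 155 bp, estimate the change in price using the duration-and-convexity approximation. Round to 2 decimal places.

Duration effect: -D_mod·Δy = -6.699 × (+0.0155) = -0.1038345
Convexity effect: ½·C·(Δy)² = 0.5 × 64 × (0.0155)² = +0.0076880
ΔP/P ≈ -0.1038345 + 0.0076880 = -0.0961465
ΔP ≈ 107.28 × (-0.0961465) = -10.31459652.

-$10.31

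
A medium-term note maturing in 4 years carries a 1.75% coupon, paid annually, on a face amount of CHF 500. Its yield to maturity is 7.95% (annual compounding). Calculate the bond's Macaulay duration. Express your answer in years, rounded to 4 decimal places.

Periodic yield y = 0.0795. Discount each cash flow and weight by its year:
  t   CF        PV=CF/(1+0.0795)^t    t·PV
  1         8.75         8.1056         8.1056
  2         8.75         7.5087        15.0173
  3         8.75         6.9557        20.8671
  4       508.75       374.6397     1,498.5589
  Σ                    397.2097     1,542.5489
Price P = Σ PV = 397.2097.
Macaulay duration = Σ(t·PV) / P = 1,542.5489 / 397.2097 = 3.88346 years.

3.8835 years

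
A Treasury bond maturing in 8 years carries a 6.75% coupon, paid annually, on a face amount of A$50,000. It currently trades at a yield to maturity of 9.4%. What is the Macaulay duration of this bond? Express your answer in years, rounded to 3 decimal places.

Periodic yield y = 0.094. Discount each cash flow and weight by its year:
  t   CF        PV=CF/(1+0.094)^t    t·PV
  1     3,375.00     3,085.0091     3,085.0091
  2     3,375.00     2,819.9352     5,639.8705
  3     3,375.00     2,577.6373     7,732.9120
  4     3,375.00     2,356.1584     9,424.6337
  5     3,375.00     2,153.7097    10,768.5486
  6     3,375.00     1,968.6560    11,811.9363
  7     3,375.00     1,799.5028    12,596.5195
  8    53,375.00    26,013.5314   208,108.2509
  Σ                 42,774.1400   269,167.6805
Price P = Σ PV = 42,774.1400.
Macaulay duration = Σ(t·PV) / P = 269,167.6805 / 42,774.1400 = 6.29277 years.

6.293 years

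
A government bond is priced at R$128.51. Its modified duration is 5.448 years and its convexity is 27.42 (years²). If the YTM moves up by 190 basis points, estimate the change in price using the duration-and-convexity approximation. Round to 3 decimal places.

Duration effect: -D_mod·Δy = -5.448 × (+0.019) = -0.103512
Convexity effect: ½·C·(Δy)² = 0.5 × 27.42 × (0.019)² = +0.00494931
ΔP/P ≈ -0.103512 + 0.00494931 = -0.09856269
ΔP ≈ 128.51 × (-0.09856269) = -12.6662912919.

-R$12.666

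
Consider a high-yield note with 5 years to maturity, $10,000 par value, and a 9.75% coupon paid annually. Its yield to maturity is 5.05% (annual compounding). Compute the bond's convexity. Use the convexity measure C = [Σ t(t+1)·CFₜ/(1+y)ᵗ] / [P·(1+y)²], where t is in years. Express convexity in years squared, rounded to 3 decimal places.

21.888

With y = 0.0505:
  t   CF        PV=CF/(1+0.0505)^t    t·PV        t(t+1)·PV
  1       975.00       928.1295       928.1295       1,856.2589
  2       975.00       883.5121     1,767.0242       5,301.0726
  3       975.00       841.0396     2,523.1188      10,092.4752
  4       975.00       800.6089     3,202.4354      16,012.1771
  5    10,975.00     8,578.7546    42,893.7730     257,362.6383
  Σ                 12,032.0446    51,314.4809     290,624.6221
P = 12,032.0446.
Convexity = Σ t(t+1)·PV / [P·(1+y)²] = 290,624.6221 / (12,032.0446 × 1.103550) = 21.88774.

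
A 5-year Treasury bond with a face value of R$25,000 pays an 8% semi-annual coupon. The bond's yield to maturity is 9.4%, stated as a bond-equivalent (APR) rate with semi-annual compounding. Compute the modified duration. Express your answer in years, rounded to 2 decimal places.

4.00 years

Periodic yield y = 0.047. First find Macaulay duration:
  t   CF        PV=CF/(1+0.047)^t    t·PV
  1     1,000.00       955.1098       955.1098
  2     1,000.00       912.2348     1,824.4696
  3     1,000.00       871.2844     2,613.8533
  4     1,000.00       832.1723     3,328.6893
  5     1,000.00       794.8160     3,974.0799
  6     1,000.00       759.1366     4,554.8194
  7     1,000.00       725.0588     5,075.4116
  8     1,000.00       692.5108     5,540.0863
  9     1,000.00       661.4239     5,952.8148
  10   26,000.00    16,425.0436   164,250.4360
  Σ                 23,628.7910   198,069.7702
P = 23,628.7910; Macaulay duration = 198,069.7702 / 23,628.7910 = 8.38256 half-year periods = 4.19128 years.
Modified duration = D_Mac / (1 + y) = 4.19128 / 1.047 = 4.00313 years.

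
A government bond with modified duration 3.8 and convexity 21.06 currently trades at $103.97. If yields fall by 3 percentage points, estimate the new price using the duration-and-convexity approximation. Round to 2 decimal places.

Duration effect: -D_mod·Δy = -3.8 × (-0.03) = +0.114000
Convexity effect: ½·C·(Δy)² = 0.5 × 21.06 × (-0.03)² = +0.0094770
ΔP/P ≈ +0.114000 + 0.0094770 = +0.123477
New price ≈ 103.97 × (1 + 0.123477) = 116.80790369.

$116.81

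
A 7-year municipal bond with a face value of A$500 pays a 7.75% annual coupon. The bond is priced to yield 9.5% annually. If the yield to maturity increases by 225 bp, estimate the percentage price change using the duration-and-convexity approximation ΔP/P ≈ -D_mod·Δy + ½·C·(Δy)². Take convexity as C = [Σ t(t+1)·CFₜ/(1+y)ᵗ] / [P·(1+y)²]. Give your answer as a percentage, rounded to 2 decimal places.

With y = 0.095:
  t   CF        PV=CF/(1+0.095)^t    t·PV        t(t+1)·PV
  1        38.75        35.3881        35.3881          70.7763
  2        38.75        32.3179        64.6358         193.9075
  3        38.75        29.5141        88.5423         354.1690
  4        38.75        26.9535       107.8140         539.0701
  5        38.75        24.6151       123.0754         738.4522
  6        38.75        22.4795       134.8771         944.1397
  7       538.75       285.4227     1,997.9586      15,983.6689
  Σ                    456.6909     2,552.2913      18,824.1838
P = 456.6909; D_Mac = 5.58866 yrs; D_mod = 5.10380 yrs; C = 34.37681.
Duration effect: -5.10380 × (+0.0225) = -0.114836
Convexity effect: 0.5 × 34.37681 × (0.0225)² = +0.0087016
ΔP/P ≈ -0.114836 + 0.0087016 = -0.106134 = -10.6134%.

-10.61%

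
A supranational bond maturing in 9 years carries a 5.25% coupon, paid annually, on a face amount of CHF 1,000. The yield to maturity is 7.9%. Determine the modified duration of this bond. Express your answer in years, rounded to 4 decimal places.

Periodic yield y = 0.079. First find Macaulay duration:
  t   CF        PV=CF/(1+0.079)^t    t·PV
  1        52.50        48.6562        48.6562
  2        52.50        45.0938        90.1875
  3        52.50        41.7922       125.3765
  4        52.50        38.7323       154.9293
  5        52.50        35.8965       179.4825
  6        52.50        33.2683       199.6098
  7        52.50        30.8325       215.8277
  8        52.50        28.5751       228.6008
  9     1,052.50       530.9200     4,778.2802
  Σ                    833.7669     6,020.9505
P = 833.7669; Macaulay duration = 6,020.9505 / 833.7669 = 7.22138 years.
Modified duration = D_Mac / (1 + y) = 7.22138 / 1.079 = 6.69266 years.

6.6927 years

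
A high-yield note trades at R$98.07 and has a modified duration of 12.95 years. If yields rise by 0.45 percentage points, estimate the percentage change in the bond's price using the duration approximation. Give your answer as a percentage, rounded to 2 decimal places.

-5.83%

Duration approximation: ΔP/P ≈ -D_mod · Δy = -12.95 × (+0.0045) = -0.058275.
As a percentage: -5.8275%.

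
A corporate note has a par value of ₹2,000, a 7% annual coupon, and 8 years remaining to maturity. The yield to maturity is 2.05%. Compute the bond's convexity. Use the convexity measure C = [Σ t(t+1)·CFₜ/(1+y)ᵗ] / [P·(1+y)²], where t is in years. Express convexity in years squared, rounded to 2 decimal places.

With y = 0.0205:
  t   CF        PV=CF/(1+0.0205)^t    t·PV        t(t+1)·PV
  1       140.00       137.1877       137.1877         274.3753
  2       140.00       134.4318       268.8636         806.5908
  3       140.00       131.7313       395.1939       1,580.7757
  4       140.00       129.0851       516.3403       2,581.7013
  5       140.00       126.4920       632.4599       3,794.7594
  6       140.00       123.9510       743.7059       5,205.9414
  7       140.00       121.4610       850.2272       6,801.8179
  8     2,140.00     1,819.3225    14,554.5803     130,991.2231
  Σ                  2,723.6624    18,098.5588     152,037.1849
P = 2,723.6624.
Convexity = Σ t(t+1)·PV / [P·(1+y)²] = 152,037.1849 / (2,723.6624 × 1.041420) = 53.60071.

53.60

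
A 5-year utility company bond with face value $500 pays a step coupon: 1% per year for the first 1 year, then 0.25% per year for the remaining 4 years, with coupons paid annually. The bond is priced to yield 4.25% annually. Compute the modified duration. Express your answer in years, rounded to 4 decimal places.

Periodic yield y = 0.0425. First find Macaulay duration:
  t   CF        PV=CF/(1+0.0425)^t    t·PV
  1         5.00         4.7962         4.7962
  2         1.25         1.1502         2.3003
  3         1.25         1.1033         3.3098
  4         1.25         1.0583         4.2332
  5       501.25       407.0747     2,035.3733
  Σ                    415.1825     2,050.0128
P = 415.1825; Macaulay duration = 2,050.0128 / 415.1825 = 4.93762 years.
Modified duration = D_Mac / (1 + y) = 4.93762 / 1.0425 = 4.73632 years.

4.7363 years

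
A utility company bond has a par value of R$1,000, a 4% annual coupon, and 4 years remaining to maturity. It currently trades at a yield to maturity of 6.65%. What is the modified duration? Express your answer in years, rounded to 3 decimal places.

3.528 years

Periodic yield y = 0.0665. First find Macaulay duration:
  t   CF        PV=CF/(1+0.0665)^t    t·PV
  1        40.00        37.5059        37.5059
  2        40.00        35.1672        70.3345
  3        40.00        32.9744        98.9233
  4     1,040.00       803.8775     3,215.5102
  Σ                    909.5251     3,422.2739
P = 909.5251; Macaulay duration = 3,422.2739 / 909.5251 = 3.76270 years.
Modified duration = D_Mac / (1 + y) = 3.76270 / 1.0665 = 3.52809 years.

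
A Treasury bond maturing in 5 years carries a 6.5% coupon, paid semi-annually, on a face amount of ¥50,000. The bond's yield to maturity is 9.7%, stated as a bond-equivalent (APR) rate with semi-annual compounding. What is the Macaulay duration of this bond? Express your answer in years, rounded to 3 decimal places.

Periodic yield y = 0.0485. Discount each cash flow and weight by its period:
  t   CF        PV=CF/(1+0.0485)^t    t·PV
  1     1,625.00     1,549.8331     1,549.8331
  2     1,625.00     1,478.1432     2,956.2863
  3     1,625.00     1,409.7693     4,229.3080
  4     1,625.00     1,344.5583     5,378.2331
  5     1,625.00     1,282.3636     6,411.8181
  6     1,625.00     1,223.0459     7,338.2754
  7     1,625.00     1,166.4720     8,165.3041
  8     1,625.00     1,112.5150     8,900.1202
  9     1,625.00     1,061.0539     9,549.4852
  10   51,625.00    32,149.6106   321,496.1057
  Σ                 43,777.3649   375,974.7692
Price P = Σ PV = 43,777.3649.
Macaulay duration = Σ(t·PV) / P = 375,974.7692 / 43,777.3649 = 8.58834 half-year periods.
In years: 8.58834 / 2 = 4.29417 years.

4.294 years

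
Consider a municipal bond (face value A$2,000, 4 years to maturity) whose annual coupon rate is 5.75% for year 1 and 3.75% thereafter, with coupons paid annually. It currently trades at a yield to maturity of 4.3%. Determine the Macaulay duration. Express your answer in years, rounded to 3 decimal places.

Periodic yield y = 0.043. Discount each cash flow and weight by its year:
  t   CF        PV=CF/(1+0.043)^t    t·PV
  1       115.00       110.2589       110.2589
  2        75.00        68.9434       137.8868
  3        75.00        66.1010       198.3031
  4     2,075.00     1,753.3995     7,013.5978
  Σ                  1,998.7028     7,460.0466
Price P = Σ PV = 1,998.7028.
Macaulay duration = Σ(t·PV) / P = 7,460.0466 / 1,998.7028 = 3.73244 years.

3.732 years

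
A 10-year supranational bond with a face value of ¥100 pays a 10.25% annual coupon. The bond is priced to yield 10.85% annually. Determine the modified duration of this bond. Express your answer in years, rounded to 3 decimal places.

5.990 years

Periodic yield y = 0.1085. First find Macaulay duration:
  t   CF        PV=CF/(1+0.1085)^t    t·PV
  1        10.25         9.2467         9.2467
  2        10.25         8.3417        16.6833
  3        10.25         7.5252        22.5755
  4        10.25         6.7886        27.1545
  5        10.25         6.1241        30.6207
  6        10.25         5.5247        33.1483
  7        10.25         4.9840        34.8877
  8        10.25         4.4961        35.9690
  9        10.25         4.0560        36.5044
  10      110.25        39.3570       393.5697
  Σ                     96.4441       640.3598
P = 96.4441; Macaulay duration = 640.3598 / 96.4441 = 6.63970 years.
Modified duration = D_Mac / (1 + y) = 6.63970 / 1.1085 = 5.98980 years.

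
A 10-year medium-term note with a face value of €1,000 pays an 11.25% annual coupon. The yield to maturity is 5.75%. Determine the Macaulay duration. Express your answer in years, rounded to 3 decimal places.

Periodic yield y = 0.0575. Discount each cash flow and weight by its year:
  t   CF        PV=CF/(1+0.0575)^t    t·PV
  1       112.50       106.3830       106.3830
  2       112.50       100.5986       201.1971
  3       112.50        95.1287       285.3860
  4       112.50        89.9562       359.8247
  5       112.50        85.0649       425.3247
  6       112.50        80.4397       482.6380
  7       112.50        76.0659       532.4612
  8       112.50        71.9299       575.4393
  9       112.50        68.0188       612.1694
  10    1,112.50       636.0573     6,360.5733
  Σ                  1,409.6429     9,941.3967
Price P = Σ PV = 1,409.6429.
Macaulay duration = Σ(t·PV) / P = 9,941.3967 / 1,409.6429 = 7.05242 years.

7.052 years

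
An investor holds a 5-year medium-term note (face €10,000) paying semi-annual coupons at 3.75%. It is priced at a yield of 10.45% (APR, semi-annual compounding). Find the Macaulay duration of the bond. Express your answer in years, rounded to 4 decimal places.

Periodic yield y = 0.05225. Discount each cash flow and weight by its period:
  t   CF        PV=CF/(1+0.05225)^t    t·PV
  1       187.50       178.1896       178.1896
  2       187.50       169.3415       338.6830
  3       187.50       160.9328       482.7983
  4       187.50       152.9416       611.7663
  5       187.50       145.3472       726.7359
  6       187.50       138.1299       828.7793
  7       187.50       131.2710       918.8969
  8       187.50       124.7527       998.0212
  9       187.50       118.5580     1,067.0220
  10   10,187.50     6,121.7879    61,217.8788
  Σ                  7,441.2520    67,368.7713
Price P = Σ PV = 7,441.2520.
Macaulay duration = Σ(t·PV) / P = 67,368.7713 / 7,441.2520 = 9.05342 half-year periods.
In years: 9.05342 / 2 = 4.52671 years.

4.5267 years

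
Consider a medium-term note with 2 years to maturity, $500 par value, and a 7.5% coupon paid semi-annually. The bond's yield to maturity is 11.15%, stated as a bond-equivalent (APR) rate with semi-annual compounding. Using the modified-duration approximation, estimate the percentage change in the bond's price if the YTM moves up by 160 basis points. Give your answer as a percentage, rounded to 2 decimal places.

Periodic yield y = 0.05575. Modified duration first:
  t   CF        PV=CF/(1+0.05575)^t    t·PV
  1        18.75        17.7599        17.7599
  2        18.75        16.8221        33.6441
  3        18.75        15.9338        47.8013
  4       518.75       417.5551     1,670.2202
  Σ                    468.0708     1,769.4255
P = 468.0708; D_Mac = 3.78025 half-year periods = 1.89013 yrs; D_mod = 1.89013/(1+0.05575) = 1.79032 yrs.
ΔP/P ≈ -D_mod · Δy = -1.79032 × (+0.016) = -0.028645 = -2.8645%.

-2.86%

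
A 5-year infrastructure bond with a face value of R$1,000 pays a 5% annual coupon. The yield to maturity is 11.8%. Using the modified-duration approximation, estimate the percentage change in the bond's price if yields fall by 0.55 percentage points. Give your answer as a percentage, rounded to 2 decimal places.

Periodic yield y = 0.118. Modified duration first:
  t   CF        PV=CF/(1+0.118)^t    t·PV
  1        50.00        44.7227        44.7227
  2        50.00        40.0024        80.0049
  3        50.00        35.7804       107.3411
  4        50.00        32.0039       128.0156
  5     1,050.00       601.1464     3,005.7322
  Σ                    753.6558     3,365.8164
P = 753.6558; D_Mac = 4.46599 yrs; D_mod = 4.46599/(1+0.118) = 3.99462 yrs.
ΔP/P ≈ -D_mod · Δy = -3.99462 × (-0.0055) = +0.021970 = +2.1970%.

+2.20%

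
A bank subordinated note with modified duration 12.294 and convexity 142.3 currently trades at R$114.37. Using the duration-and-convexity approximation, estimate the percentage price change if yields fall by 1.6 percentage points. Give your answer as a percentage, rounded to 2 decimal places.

Duration effect: -D_mod·Δy = -12.294 × (-0.016) = +0.196704
Convexity effect: ½·C·(Δy)² = 0.5 × 142.3 × (-0.016)² = +0.0182144
ΔP/P ≈ +0.196704 + 0.0182144 = +0.2149184
= +21.49184%.

+21.49%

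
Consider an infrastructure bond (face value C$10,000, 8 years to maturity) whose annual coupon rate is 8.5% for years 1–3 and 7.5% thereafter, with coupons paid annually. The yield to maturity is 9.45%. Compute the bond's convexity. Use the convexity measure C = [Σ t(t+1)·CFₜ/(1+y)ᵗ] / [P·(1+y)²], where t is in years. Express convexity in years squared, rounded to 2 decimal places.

With y = 0.0945:
  t   CF        PV=CF/(1+0.0945)^t    t·PV        t(t+1)·PV
  1       850.00       776.6103       776.6103       1,553.2206
  2       850.00       709.5572     1,419.1143       4,257.3430
  3       850.00       648.2934     1,944.8803       7,779.5213
  4       750.00       522.6347     2,090.5386      10,452.6930
  5       750.00       477.5100     2,387.5498      14,325.2988
  6       750.00       436.2814     2,617.6882      18,323.8175
  7       750.00       398.6125     2,790.2874      22,322.2994
  8    10,750.00     5,220.1422    41,761.1379     375,850.2413
  Σ                  9,189.6416    55,787.8070     454,864.4350
P = 9,189.6416.
Convexity = Σ t(t+1)·PV / [P·(1+y)²] = 454,864.4350 / (9,189.6416 × 1.197930) = 41.31920.

41.32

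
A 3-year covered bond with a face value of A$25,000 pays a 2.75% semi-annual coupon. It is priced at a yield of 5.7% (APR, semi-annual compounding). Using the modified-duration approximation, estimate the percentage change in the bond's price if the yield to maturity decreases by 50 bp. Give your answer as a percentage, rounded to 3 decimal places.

Periodic yield y = 0.0285. Modified duration first:
  t   CF        PV=CF/(1+0.0285)^t    t·PV
  1       343.75       334.2246       334.2246
  2       343.75       324.9631       649.9263
  3       343.75       315.9583       947.8750
  4       343.75       307.2030     1,228.8122
  5       343.75       298.6904     1,493.4519
  6    25,343.75    21,411.4017   128,468.4103
  Σ                 22,992.4412   133,122.7003
P = 22,992.4412; D_Mac = 5.78985 half-year periods = 2.89492 yrs; D_mod = 2.89492/(1+0.0285) = 2.81470 yrs.
ΔP/P ≈ -D_mod · Δy = -2.81470 × (-0.005) = +0.014074 = +1.4074%.

+1.407%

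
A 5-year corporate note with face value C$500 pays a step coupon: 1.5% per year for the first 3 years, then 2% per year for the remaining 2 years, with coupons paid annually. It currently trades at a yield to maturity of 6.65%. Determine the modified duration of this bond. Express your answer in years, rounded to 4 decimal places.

4.5277 years

Periodic yield y = 0.0665. First find Macaulay duration:
  t   CF        PV=CF/(1+0.0665)^t    t·PV
  1         7.50         7.0323         7.0323
  2         7.50         6.5939        13.1877
  3         7.50         6.1827        18.5481
  4        10.00         7.7296        30.9184
  5       510.00       369.6289     1,848.1443
  Σ                    397.1674     1,917.8309
P = 397.1674; Macaulay duration = 1,917.8309 / 397.1674 = 4.82877 years.
Modified duration = D_Mac / (1 + y) = 4.82877 / 1.0665 = 4.52768 years.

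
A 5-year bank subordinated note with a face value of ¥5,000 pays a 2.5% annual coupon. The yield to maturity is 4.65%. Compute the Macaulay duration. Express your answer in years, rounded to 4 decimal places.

4.7478 years

Periodic yield y = 0.0465. Discount each cash flow and weight by its year:
  t   CF        PV=CF/(1+0.0465)^t    t·PV
  1       125.00       119.4458       119.4458
  2       125.00       114.1383       228.2767
  3       125.00       109.0667       327.2002
  4       125.00       104.2205       416.8819
  5     5,125.00     4,083.1723    20,415.8615
  Σ                  4,530.0436    21,507.6661
Price P = Σ PV = 4,530.0436.
Macaulay duration = Σ(t·PV) / P = 21,507.6661 / 4,530.0436 = 4.74778 years.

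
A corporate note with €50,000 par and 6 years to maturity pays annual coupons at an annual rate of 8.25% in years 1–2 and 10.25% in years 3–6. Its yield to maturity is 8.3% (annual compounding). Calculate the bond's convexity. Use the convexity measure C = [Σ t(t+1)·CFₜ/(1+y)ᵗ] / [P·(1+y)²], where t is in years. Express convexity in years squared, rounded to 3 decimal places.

27.342

With y = 0.083:
  t   CF        PV=CF/(1+0.083)^t    t·PV        t(t+1)·PV
  1     4,125.00     3,808.8643     3,808.8643       7,617.7285
  2     4,125.00     3,516.9568     7,033.9137      21,101.7411
  3     5,125.00     4,034.6745    12,104.0234      48,416.0936
  4     5,125.00     3,725.4612    14,901.8448      74,509.2238
  5     5,125.00     3,439.9457    17,199.7285     103,198.3709
  6    55,125.00    34,164.7198   204,988.3186   1,434,918.2299
  Σ                 52,690.6222   260,036.6931   1,689,761.3877
P = 52,690.6222.
Convexity = Σ t(t+1)·PV / [P·(1+y)²] = 1,689,761.3877 / (52,690.6222 × 1.172889) = 27.34231.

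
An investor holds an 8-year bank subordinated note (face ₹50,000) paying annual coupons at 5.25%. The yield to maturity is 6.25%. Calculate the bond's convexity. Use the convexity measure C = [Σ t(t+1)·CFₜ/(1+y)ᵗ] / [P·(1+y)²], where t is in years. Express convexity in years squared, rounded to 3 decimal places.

50.027

With y = 0.0625:
  t   CF        PV=CF/(1+0.0625)^t    t·PV        t(t+1)·PV
  1     2,625.00     2,470.5882     2,470.5882       4,941.1765
  2     2,625.00     2,325.2595     4,650.5190      13,951.5571
  3     2,625.00     2,188.4795     6,565.4386      26,261.7545
  4     2,625.00     2,059.7455     8,238.9818      41,194.9091
  5     2,625.00     1,938.5840     9,692.9198      58,157.5187
  6     2,625.00     1,824.5496    10,947.2976      76,631.0834
  7     2,625.00     1,717.2232    12,020.5621      96,164.4969
  8    52,625.00    32,401.1630   259,209.3041   2,332,883.7366
  Σ                 46,925.5925   313,795.6113   2,650,186.2327
P = 46,925.5925.
Convexity = Σ t(t+1)·PV / [P·(1+y)²] = 2,650,186.2327 / (46,925.5925 × 1.128906) = 50.02749.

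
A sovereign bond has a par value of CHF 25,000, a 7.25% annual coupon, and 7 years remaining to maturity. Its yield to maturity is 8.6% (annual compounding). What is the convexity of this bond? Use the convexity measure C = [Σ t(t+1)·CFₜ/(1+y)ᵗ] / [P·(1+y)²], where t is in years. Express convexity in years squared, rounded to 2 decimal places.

With y = 0.086:
  t   CF        PV=CF/(1+0.086)^t    t·PV        t(t+1)·PV
  1     1,812.50     1,668.9687     1,668.9687       3,337.9374
  2     1,812.50     1,536.8036     3,073.6072       9,220.8215
  3     1,812.50     1,415.1046     4,245.3138      16,981.2551
  4     1,812.50     1,303.0429     5,212.1716      26,060.8580
  5     1,812.50     1,199.8553     5,999.2767      35,995.6602
  6     1,812.50     1,104.8392     6,629.0350      46,403.2452
  7    26,812.50    15,049.7239   105,348.0674     842,784.5389
  Σ                 23,278.3382   132,176.4403     980,784.3163
P = 23,278.3382.
Convexity = Σ t(t+1)·PV / [P·(1+y)²] = 980,784.3163 / (23,278.3382 × 1.179396) = 35.72415.

35.72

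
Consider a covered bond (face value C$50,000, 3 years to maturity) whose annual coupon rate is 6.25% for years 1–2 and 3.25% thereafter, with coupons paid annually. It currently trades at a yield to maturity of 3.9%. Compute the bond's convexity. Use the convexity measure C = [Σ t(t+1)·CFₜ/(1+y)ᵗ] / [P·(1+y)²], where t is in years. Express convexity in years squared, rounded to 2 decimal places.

With y = 0.039:
  t   CF        PV=CF/(1+0.039)^t    t·PV        t(t+1)·PV
  1     3,125.00     3,007.6997     3,007.6997       6,015.3994
  2     3,125.00     2,894.8024     5,789.6048      17,368.8145
  3    51,625.00    46,027.0798   138,081.2394     552,324.9578
  Σ                 51,929.5819   146,878.5440     575,709.1717
P = 51,929.5819.
Convexity = Σ t(t+1)·PV / [P·(1+y)²] = 575,709.1717 / (51,929.5819 × 1.079521) = 10.26969.

10.27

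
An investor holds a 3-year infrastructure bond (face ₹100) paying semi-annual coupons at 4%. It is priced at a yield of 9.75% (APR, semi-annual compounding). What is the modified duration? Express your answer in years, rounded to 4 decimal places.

2.7103 years

Periodic yield y = 0.04875. First find Macaulay duration:
  t   CF        PV=CF/(1+0.04875)^t    t·PV
  1         2.00         1.9070         1.9070
  2         2.00         1.8184         3.6368
  3         2.00         1.7339         5.2016
  4         2.00         1.6533         6.6131
  5         2.00         1.5764         7.8821
  6       102.00        76.6599       459.9595
  Σ                     85.3489       485.2000
P = 85.3489; Macaulay duration = 485.2000 / 85.3489 = 5.68490 half-year periods = 2.84245 years.
Modified duration = D_Mac / (1 + y) = 2.84245 / 1.04875 = 2.71032 years.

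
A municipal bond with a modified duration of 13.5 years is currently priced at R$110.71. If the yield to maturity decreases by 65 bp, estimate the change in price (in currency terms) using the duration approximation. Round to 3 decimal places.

Duration approximation: ΔP/P ≈ -D_mod · Δy = -13.5 × (-0.0065) = +0.087750.
ΔP ≈ 110.71 × (+0.087750) = +9.7148025.

+R$9.715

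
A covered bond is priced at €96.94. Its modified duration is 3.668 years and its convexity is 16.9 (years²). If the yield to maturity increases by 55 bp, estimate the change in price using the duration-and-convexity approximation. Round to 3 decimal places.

Duration effect: -D_mod·Δy = -3.668 × (+0.0055) = -0.020174
Convexity effect: ½·C·(Δy)² = 0.5 × 16.9 × (0.0055)² = +0.0002556125
ΔP/P ≈ -0.020174 + 0.0002556125 = -0.0199183875
ΔP ≈ 96.94 × (-0.0199183875) = -1.93088848425.

-€1.931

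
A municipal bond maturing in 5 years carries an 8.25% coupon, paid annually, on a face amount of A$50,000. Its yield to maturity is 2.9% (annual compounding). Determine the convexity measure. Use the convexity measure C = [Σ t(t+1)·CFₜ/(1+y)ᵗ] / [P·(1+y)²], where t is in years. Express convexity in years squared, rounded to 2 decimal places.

With y = 0.029:
  t   CF        PV=CF/(1+0.029)^t    t·PV        t(t+1)·PV
  1     4,125.00     4,008.7464     4,008.7464       8,017.4927
  2     4,125.00     3,895.7691     7,791.5381      23,374.6143
  3     4,125.00     3,785.9758    11,357.9273      45,431.7091
  4     4,125.00     3,679.2767    14,717.1069      73,585.5346
  5    54,125.00    46,916.0063   234,580.0313   1,407,480.1878
  Σ                 62,285.7742   272,455.3499   1,557,889.5385
P = 62,285.7742.
Convexity = Σ t(t+1)·PV / [P·(1+y)²] = 1,557,889.5385 / (62,285.7742 × 1.058841) = 23.62202.

23.62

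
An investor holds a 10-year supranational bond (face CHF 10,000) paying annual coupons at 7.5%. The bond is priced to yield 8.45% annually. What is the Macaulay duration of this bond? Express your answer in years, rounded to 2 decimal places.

7.28 years

Periodic yield y = 0.0845. Discount each cash flow and weight by its year:
  t   CF        PV=CF/(1+0.0845)^t    t·PV
  1       750.00       691.5629       691.5629
  2       750.00       637.6791     1,275.3581
  3       750.00       587.9936     1,763.9808
  4       750.00       542.1794     2,168.7177
  5       750.00       499.9349     2,499.6747
  6       750.00       460.9820     2,765.8917
  7       750.00       425.0640     2,975.4483
  8       750.00       391.9447     3,135.5577
  9       750.00       361.4059     3,252.6532
  10   10,750.00     4,776.5343    47,765.3430
  Σ                  9,375.2809    68,294.1882
Price P = Σ PV = 9,375.2809.
Macaulay duration = Σ(t·PV) / P = 68,294.1882 / 9,375.2809 = 7.28450 years.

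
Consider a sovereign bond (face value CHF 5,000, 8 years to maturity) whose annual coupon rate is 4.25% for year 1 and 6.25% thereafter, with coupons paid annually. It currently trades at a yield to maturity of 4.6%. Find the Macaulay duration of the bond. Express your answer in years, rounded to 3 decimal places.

6.715 years

Periodic yield y = 0.046. Discount each cash flow and weight by its year:
  t   CF        PV=CF/(1+0.046)^t    t·PV
  1       212.50       203.1549       203.1549
  2       312.50       285.6187       571.2374
  3       312.50       273.0580       819.1741
  4       312.50       261.0498     1,044.1990
  5       312.50       249.5696     1,247.8478
  6       312.50       238.5942     1,431.5653
  7       312.50       228.1015     1,596.7108
  8     5,312.50     3,707.1953    29,657.5625
  Σ                  5,446.3420    36,571.4518
Price P = Σ PV = 5,446.3420.
Macaulay duration = Σ(t·PV) / P = 36,571.4518 / 5,446.3420 = 6.71487 years.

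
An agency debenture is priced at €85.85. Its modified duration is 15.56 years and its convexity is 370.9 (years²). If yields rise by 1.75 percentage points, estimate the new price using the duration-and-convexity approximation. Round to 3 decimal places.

Duration effect: -D_mod·Δy = -15.56 × (+0.0175) = -0.272300
Convexity effect: ½·C·(Δy)² = 0.5 × 370.9 × (0.0175)² = +0.0567940625
ΔP/P ≈ -0.272300 + 0.0567940625 = -0.2155059375
New price ≈ 85.85 × (1 - 0.2155059375) = 67.348815265625.

€67.349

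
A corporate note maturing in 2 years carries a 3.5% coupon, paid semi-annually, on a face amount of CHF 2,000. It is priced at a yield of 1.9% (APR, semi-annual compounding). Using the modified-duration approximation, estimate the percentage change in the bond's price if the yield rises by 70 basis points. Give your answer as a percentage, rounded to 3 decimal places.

-1.352%

Periodic yield y = 0.0095. Modified duration first:
  t   CF        PV=CF/(1+0.0095)^t    t·PV
  1        35.00        34.6706        34.6706
  2        35.00        34.3444        68.6887
  3        35.00        34.0212       102.0635
  4     2,035.00     1,959.4723     7,837.8891
  Σ                  2,062.5084     8,043.3119
P = 2,062.5084; D_Mac = 3.89977 half-year periods = 1.94989 yrs; D_mod = 1.94989/(1+0.0095) = 1.93154 yrs.
ΔP/P ≈ -D_mod · Δy = -1.93154 × (+0.007) = -0.013521 = -1.3521%.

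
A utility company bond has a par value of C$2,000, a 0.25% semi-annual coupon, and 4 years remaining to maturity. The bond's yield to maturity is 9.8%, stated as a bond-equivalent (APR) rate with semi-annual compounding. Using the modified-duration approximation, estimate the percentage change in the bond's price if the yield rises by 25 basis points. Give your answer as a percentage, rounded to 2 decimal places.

Periodic yield y = 0.049. Modified duration first:
  t   CF        PV=CF/(1+0.049)^t    t·PV
  1         2.50         2.3832         2.3832
  2         2.50         2.2719         4.5438
  3         2.50         2.1658         6.4973
  4         2.50         2.0646         8.2584
  5         2.50         1.9682         9.8408
  6         2.50         1.8762        11.2574
  7         2.50         1.7886        12.5202
  8     2,002.50     1,365.7419    10,925.9348
  Σ                  1,380.2604    10,981.2360
P = 1,380.2604; D_Mac = 7.95592 half-year periods = 3.97796 yrs; D_mod = 3.97796/(1+0.049) = 3.79214 yrs.
ΔP/P ≈ -D_mod · Δy = -3.79214 × (+0.0025) = -0.009480 = -0.9480%.

-0.95%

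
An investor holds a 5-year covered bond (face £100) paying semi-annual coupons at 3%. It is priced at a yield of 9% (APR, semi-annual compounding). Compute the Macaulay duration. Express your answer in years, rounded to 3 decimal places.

4.622 years

Periodic yield y = 0.045. Discount each cash flow and weight by its period:
  t   CF        PV=CF/(1+0.045)^t    t·PV
  1         1.50         1.4354         1.4354
  2         1.50         1.3736         2.7472
  3         1.50         1.3144         3.9433
  4         1.50         1.2578         5.0314
  5         1.50         1.2037         6.0184
  6         1.50         1.1518         6.9111
  7         1.50         1.1022         7.7157
  8         1.50         1.0548         8.4382
  9         1.50         1.0094         9.0842
  10      101.50        65.3587       653.5866
  Σ                     76.2618       704.9115
Price P = Σ PV = 76.2618.
Macaulay duration = Σ(t·PV) / P = 704.9115 / 76.2618 = 9.24330 half-year periods.
In years: 9.24330 / 2 = 4.62165 years.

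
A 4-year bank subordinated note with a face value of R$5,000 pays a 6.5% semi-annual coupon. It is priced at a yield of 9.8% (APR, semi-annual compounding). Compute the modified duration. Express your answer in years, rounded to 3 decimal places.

Periodic yield y = 0.049. First find Macaulay duration:
  t   CF        PV=CF/(1+0.049)^t    t·PV
  1       162.50       154.9094       154.9094
  2       162.50       147.6734       295.3469
  3       162.50       140.7754       422.3263
  4       162.50       134.1997       536.7986
  5       162.50       127.9310       639.6552
  6       162.50       121.9552       731.7314
  7       162.50       116.2586       813.8099
  8     5,162.50     3,520.9200    28,167.3601
  Σ                  4,464.6228    31,761.9379
P = 4,464.6228; Macaulay duration = 31,761.9379 / 4,464.6228 = 7.11414 half-year periods = 3.55707 years.
Modified duration = D_Mac / (1 + y) = 3.55707 / 1.049 = 3.39091 years.

3.391 years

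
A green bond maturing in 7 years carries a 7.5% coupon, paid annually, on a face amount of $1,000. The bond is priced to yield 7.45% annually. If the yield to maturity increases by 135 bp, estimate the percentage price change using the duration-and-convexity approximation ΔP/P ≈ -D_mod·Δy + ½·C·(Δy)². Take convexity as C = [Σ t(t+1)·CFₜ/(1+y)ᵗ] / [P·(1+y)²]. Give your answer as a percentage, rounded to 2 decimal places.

With y = 0.0745:
  t   CF        PV=CF/(1+0.0745)^t    t·PV        t(t+1)·PV
  1        75.00        69.7999        69.7999         139.5998
  2        75.00        64.9604       129.9207         389.7622
  3        75.00        60.4564       181.3691         725.4763
  4        75.00        56.2646       225.0586       1,125.2929
  5        75.00        52.3636       261.8178       1,570.9068
  6        75.00        48.7330       292.3977       2,046.7841
  7     1,075.00       650.0751     4,550.5256      36,404.2051
  Σ                  1,002.6529     5,710.8895      42,402.0272
P = 1,002.6529; D_Mac = 5.69578 yrs; D_mod = 5.30086 yrs; C = 36.62884.
Duration effect: -5.30086 × (+0.0135) = -0.071562
Convexity effect: 0.5 × 36.62884 × (0.0135)² = +0.0033378
ΔP/P ≈ -0.071562 + 0.0033378 = -0.068224 = -6.8224%.

-6.82%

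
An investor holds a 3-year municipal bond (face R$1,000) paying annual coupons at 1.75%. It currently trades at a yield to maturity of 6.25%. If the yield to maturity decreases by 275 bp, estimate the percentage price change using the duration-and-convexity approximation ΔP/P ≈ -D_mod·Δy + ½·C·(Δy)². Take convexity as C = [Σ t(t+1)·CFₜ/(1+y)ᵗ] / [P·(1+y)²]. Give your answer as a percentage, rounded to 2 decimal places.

+8.01%

With y = 0.0625:
  t   CF        PV=CF/(1+0.0625)^t    t·PV        t(t+1)·PV
  1        17.50        16.4706        16.4706          32.9412
  2        17.50        15.5017        31.0035          93.0104
  3     1,017.50       848.2964     2,544.8891      10,179.5563
  Σ                    880.2687     2,592.3631      10,305.5078
P = 880.2687; D_Mac = 2.94497 yrs; D_mod = 2.77173 yrs; C = 10.37042.
Duration effect: -2.77173 × (-0.0275) = +0.076223
Convexity effect: 0.5 × 10.37042 × (-0.0275)² = +0.0039213
ΔP/P ≈ +0.076223 + 0.0039213 = +0.080144 = +8.0144%.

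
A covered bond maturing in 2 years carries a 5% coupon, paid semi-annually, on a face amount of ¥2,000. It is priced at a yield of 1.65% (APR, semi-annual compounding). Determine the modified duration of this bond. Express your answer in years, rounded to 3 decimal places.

1.915 years

Periodic yield y = 0.00825. First find Macaulay duration:
  t   CF        PV=CF/(1+0.00825)^t    t·PV
  1        50.00        49.5909        49.5909
  2        50.00        49.1851        98.3702
  3        50.00        48.7826       146.3479
  4     2,050.00     1,983.7226     7,934.8903
  Σ                  2,131.2812     8,229.1993
P = 2,131.2812; Macaulay duration = 8,229.1993 / 2,131.2812 = 3.86115 half-year periods = 1.93058 years.
Modified duration = D_Mac / (1 + y) = 1.93058 / 1.00825 = 1.91478 years.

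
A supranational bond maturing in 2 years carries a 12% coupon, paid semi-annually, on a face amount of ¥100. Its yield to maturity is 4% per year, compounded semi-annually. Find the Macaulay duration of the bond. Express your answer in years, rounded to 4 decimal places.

1.8488 years

Periodic yield y = 0.02. Discount each cash flow and weight by its period:
  t   CF        PV=CF/(1+0.02)^t    t·PV
  1         6.00         5.8824         5.8824
  2         6.00         5.7670        11.5340
  3         6.00         5.6539        16.9618
  4       106.00        97.9276       391.7105
  Σ                    115.2309       426.0886
Price P = Σ PV = 115.2309.
Macaulay duration = Σ(t·PV) / P = 426.0886 / 115.2309 = 3.69769 half-year periods.
In years: 3.69769 / 2 = 1.84885 years.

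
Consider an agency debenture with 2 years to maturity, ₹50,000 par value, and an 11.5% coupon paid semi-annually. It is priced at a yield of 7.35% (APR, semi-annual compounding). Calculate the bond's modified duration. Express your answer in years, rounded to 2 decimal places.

1.78 years

Periodic yield y = 0.03675. First find Macaulay duration:
  t   CF        PV=CF/(1+0.03675)^t    t·PV
  1     2,875.00     2,773.0890     2,773.0890
  2     2,875.00     2,674.7904     5,349.5809
  3     2,875.00     2,579.9763     7,739.9289
  4    52,875.00    45,767.1853   183,068.7413
  Σ                 53,795.0410   198,931.3401
P = 53,795.0410; Macaulay duration = 198,931.3401 / 53,795.0410 = 3.69795 half-year periods = 1.84897 years.
Modified duration = D_Mac / (1 + y) = 1.84897 / 1.03675 = 1.78343 years.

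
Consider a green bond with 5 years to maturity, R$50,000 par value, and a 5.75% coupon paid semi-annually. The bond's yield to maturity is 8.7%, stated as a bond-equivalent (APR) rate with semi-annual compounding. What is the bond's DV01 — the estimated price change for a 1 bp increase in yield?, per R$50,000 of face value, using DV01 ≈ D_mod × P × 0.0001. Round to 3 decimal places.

Periodic yield y = 0.0435.
  t   CF        PV=CF/(1+0.0435)^t    t·PV
  1     1,437.50     1,377.5755     1,377.5755
  2     1,437.50     1,320.1490     2,640.2980
  3     1,437.50     1,265.1164     3,795.3493
  4     1,437.50     1,212.3780     4,849.5119
  5     1,437.50     1,161.8380     5,809.1901
  6     1,437.50     1,113.4049     6,680.4295
  7     1,437.50     1,066.9908     7,468.9357
  8     1,437.50     1,022.5116     8,180.0925
  9     1,437.50       979.8865     8,818.9785
  10   51,437.50    33,601.2411   336,012.4108
  Σ                 44,121.0917   385,632.7716
P = 44,121.0917; D_Mac = 8.74033 half-year periods = 4.37016 yrs; D_mod = 4.18799 yrs.
DV01 ≈ 4.18799 × 44,121.0917 × 0.0001 = 18.477852.

R$18.478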